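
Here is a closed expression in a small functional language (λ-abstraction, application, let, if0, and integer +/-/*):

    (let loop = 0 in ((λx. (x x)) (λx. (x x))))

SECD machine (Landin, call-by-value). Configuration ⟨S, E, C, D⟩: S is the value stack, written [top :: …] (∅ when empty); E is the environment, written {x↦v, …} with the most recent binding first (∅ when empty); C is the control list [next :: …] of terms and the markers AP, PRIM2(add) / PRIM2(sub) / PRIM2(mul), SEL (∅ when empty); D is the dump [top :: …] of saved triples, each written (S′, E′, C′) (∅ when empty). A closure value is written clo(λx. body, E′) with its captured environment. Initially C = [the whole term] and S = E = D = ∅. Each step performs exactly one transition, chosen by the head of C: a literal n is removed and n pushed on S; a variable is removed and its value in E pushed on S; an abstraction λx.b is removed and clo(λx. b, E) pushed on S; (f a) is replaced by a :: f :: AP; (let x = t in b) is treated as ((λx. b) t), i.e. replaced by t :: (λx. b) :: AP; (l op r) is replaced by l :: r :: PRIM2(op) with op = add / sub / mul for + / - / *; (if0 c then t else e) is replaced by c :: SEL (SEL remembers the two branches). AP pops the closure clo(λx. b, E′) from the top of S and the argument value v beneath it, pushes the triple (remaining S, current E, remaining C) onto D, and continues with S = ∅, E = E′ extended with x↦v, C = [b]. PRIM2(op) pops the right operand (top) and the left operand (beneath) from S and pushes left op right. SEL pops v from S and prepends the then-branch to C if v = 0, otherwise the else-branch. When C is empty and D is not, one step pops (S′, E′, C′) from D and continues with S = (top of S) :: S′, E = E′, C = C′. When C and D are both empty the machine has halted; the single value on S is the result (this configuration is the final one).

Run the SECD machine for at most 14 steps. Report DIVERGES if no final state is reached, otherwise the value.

[0] ⟨S=∅; E=∅; C=[(let loop = 0 in ((λx. (x x)) (λx. (x x))))]; D=∅⟩
[1] ⟨S=∅; E=∅; C=[0 :: (λloop. ((λx. (x x)) (λx. (x x)))) :: AP]; D=∅⟩
[2] ⟨S=[0]; E=∅; C=[(λloop. ((λx. (x x)) (λx. (x x)))) :: AP]; D=∅⟩
[3] ⟨S=[clo(λloop. ((λx. (x x)) (λx. (x x))), ∅) :: 0]; E=∅; C=[AP]; D=∅⟩
[4] ⟨S=∅; E={loop↦0}; C=[((λx. (x x)) (λx. (x x)))]; D=[(∅, ∅, ∅)]⟩
[5] ⟨S=∅; E={loop↦0}; C=[(λx. (x x)) :: (λx. (x x)) :: AP]; D=[(∅, ∅, ∅)]⟩
[6] ⟨S=[clo(λx. (x x), {loop↦0})]; E={loop↦0}; C=[(λx. (x x)) :: AP]; D=[(∅, ∅, ∅)]⟩
[7] ⟨S=[clo(λx. (x x), {loop↦0}) :: clo(λx. (x x), {loop↦0})]; E={loop↦0}; C=[AP]; D=[(∅, ∅, ∅)]⟩
[8] ⟨S=∅; E={x↦clo(λx. (x x), {loop↦0}), loop↦0}; C=[(x x)]; D=[(∅, {loop↦0}, ∅) :: (∅, ∅, ∅)]⟩
[9] ⟨S=∅; E={x↦clo(λx. (x x), {loop↦0}), loop↦0}; C=[x :: x :: AP]; D=[(∅, {loop↦0}, ∅) :: (∅, ∅, ∅)]⟩
[10] ⟨S=[clo(λx. (x x), {loop↦0})]; E={x↦clo(λx. (x x), {loop↦0}), loop↦0}; C=[x :: AP]; D=[(∅, {loop↦0}, ∅) :: (∅, ∅, ∅)]⟩
[11] ⟨S=[clo(λx. (x x), {loop↦0}) :: clo(λx. (x x), {loop↦0})]; E={x↦clo(λx. (x x), {loop↦0}), loop↦0}; C=[AP]; D=[(∅, {loop↦0}, ∅) :: (∅, ∅, ∅)]⟩
[12] ⟨S=∅; E={x↦clo(λx. (x x), {loop↦0}), loop↦0}; C=[(x x)]; D=[(∅, {x↦clo(λx. (x x), {loop↦0}), loop↦0}, ∅) :: (∅, {loop↦0}, ∅) :: (∅, ∅, ∅)]⟩
[13] ⟨S=∅; E={x↦clo(λx. (x x), {loop↦0}), loop↦0}; C=[x :: x :: AP]; D=[(∅, {x↦clo(λx. (x x), {loop↦0}), loop↦0}, ∅) :: (∅, {loop↦0}, ∅) :: (∅, ∅, ∅)]⟩
[14] ⟨S=[clo(λx. (x x), {loop↦0})]; E={x↦clo(λx. (x x), {loop↦0}), loop↦0}; C=[x :: AP]; D=[(∅, {x↦clo(λx. (x x), {loop↦0}), loop↦0}, ∅) :: (∅, {loop↦0}, ∅) :: (∅, ∅, ∅)]⟩
→ 14 transitions taken and the configuration is still not final: no result within 14 steps

Answer: DIVERGES (no final state within 14 steps)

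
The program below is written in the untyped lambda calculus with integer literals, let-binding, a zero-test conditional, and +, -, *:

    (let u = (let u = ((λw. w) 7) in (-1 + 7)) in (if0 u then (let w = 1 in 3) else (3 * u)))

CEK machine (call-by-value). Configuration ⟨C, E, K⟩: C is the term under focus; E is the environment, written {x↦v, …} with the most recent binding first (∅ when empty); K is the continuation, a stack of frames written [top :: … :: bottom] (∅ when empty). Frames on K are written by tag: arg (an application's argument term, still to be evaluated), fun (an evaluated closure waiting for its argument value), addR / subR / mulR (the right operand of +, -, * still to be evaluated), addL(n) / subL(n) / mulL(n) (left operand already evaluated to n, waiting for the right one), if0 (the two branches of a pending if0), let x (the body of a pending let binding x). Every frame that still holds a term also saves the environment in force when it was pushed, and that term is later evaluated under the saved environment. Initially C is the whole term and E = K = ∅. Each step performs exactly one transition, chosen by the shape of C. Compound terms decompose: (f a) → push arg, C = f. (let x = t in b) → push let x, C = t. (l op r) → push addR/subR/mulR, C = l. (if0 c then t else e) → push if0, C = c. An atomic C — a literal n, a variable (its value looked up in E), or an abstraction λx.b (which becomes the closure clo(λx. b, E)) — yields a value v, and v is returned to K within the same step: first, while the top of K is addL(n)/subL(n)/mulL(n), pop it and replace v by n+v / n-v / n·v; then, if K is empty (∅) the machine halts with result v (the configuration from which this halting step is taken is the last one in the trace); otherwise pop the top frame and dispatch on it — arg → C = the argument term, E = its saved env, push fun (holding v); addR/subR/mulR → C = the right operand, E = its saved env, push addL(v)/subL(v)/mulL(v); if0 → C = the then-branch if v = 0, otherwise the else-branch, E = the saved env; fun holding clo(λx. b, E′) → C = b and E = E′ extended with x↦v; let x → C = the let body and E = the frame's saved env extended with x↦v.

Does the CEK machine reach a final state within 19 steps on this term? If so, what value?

0. ⟨C=(let u = (let u = ((λw. w) 7) in (-1 + 7)) in (if0 u then (let w = 1 in 3) else (3 * u))); E=∅; K=∅⟩
1. ⟨C=(let u = ((λw. w) 7) in (-1 + 7)); E=∅; K=[let u]⟩
2. ⟨C=((λw. w) 7); E=∅; K=[let u :: let u]⟩
3. ⟨C=(λw. w); E=∅; K=[arg :: let u :: let u]⟩
4. ⟨C=7; E=∅; K=[fun :: let u :: let u]⟩
5. ⟨C=w; E={w↦7}; K=[let u :: let u]⟩
6. ⟨C=(-1 + 7); E={u↦7}; K=[let u]⟩
7. ⟨C=-1; E={u↦7}; K=[addR :: let u]⟩
8. ⟨C=7; E={u↦7}; K=[addL(-1) :: let u]⟩
9. ⟨C=(if0 u then (let w = 1 in 3) else (3 * u)); E={u↦6}; K=∅⟩
10. ⟨C=u; E={u↦6}; K=[if0]⟩
11. ⟨C=(3 * u); E={u↦6}; K=∅⟩
12. ⟨C=3; E={u↦6}; K=[mulR]⟩
13. ⟨C=u; E={u↦6}; K=[mulL(3)]⟩
→ final value 18

Answer: 18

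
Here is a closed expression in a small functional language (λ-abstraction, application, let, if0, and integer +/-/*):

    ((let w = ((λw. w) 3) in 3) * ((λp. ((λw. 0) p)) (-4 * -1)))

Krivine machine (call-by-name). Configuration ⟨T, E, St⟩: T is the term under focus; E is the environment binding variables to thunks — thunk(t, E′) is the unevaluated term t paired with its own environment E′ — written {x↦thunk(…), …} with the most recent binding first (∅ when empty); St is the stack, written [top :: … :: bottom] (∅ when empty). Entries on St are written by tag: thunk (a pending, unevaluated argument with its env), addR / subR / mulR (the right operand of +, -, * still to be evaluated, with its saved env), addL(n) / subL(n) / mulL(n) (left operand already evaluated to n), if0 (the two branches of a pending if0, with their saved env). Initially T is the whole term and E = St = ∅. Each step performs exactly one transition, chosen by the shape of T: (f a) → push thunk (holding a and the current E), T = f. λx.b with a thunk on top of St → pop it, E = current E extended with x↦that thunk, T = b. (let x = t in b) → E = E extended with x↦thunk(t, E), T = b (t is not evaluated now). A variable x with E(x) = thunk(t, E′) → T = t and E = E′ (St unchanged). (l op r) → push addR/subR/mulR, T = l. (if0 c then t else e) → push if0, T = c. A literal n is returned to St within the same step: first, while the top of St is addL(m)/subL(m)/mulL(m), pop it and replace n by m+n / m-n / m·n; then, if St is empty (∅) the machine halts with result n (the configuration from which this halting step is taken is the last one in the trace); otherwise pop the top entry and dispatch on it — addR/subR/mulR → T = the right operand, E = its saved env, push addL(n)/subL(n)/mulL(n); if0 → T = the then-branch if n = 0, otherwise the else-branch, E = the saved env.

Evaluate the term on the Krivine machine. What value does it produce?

Answer: 0

Execution trace:
step 0: ⟨T=((let w = ((λw. w) 3) in 3) * ((λp. ((λw. 0) p)) (-4 * -1))); E=∅; St=∅⟩
step 1: ⟨T=(let w = ((λw. w) 3) in 3); E=∅; St=[mulR]⟩
step 2: ⟨T=3; E={w↦thunk(((λw. w) 3), ∅)}; St=[mulR]⟩
step 3: ⟨T=((λp. ((λw. 0) p)) (-4 * -1)); E=∅; St=[mulL(3)]⟩
step 4: ⟨T=(λp. ((λw. 0) p)); E=∅; St=[thunk :: mulL(3)]⟩
step 5: ⟨T=((λw. 0) p); E={p↦thunk((-4 * -1), ∅)}; St=[mulL(3)]⟩
step 6: ⟨T=(λw. 0); E={p↦thunk((-4 * -1), ∅)}; St=[thunk :: mulL(3)]⟩
step 7: ⟨T=0; E={w↦thunk(p, {p↦thunk((-4 * -1), ∅)}), p↦thunk((-4 * -1), ∅)}; St=[mulL(3)]⟩
→ final value 0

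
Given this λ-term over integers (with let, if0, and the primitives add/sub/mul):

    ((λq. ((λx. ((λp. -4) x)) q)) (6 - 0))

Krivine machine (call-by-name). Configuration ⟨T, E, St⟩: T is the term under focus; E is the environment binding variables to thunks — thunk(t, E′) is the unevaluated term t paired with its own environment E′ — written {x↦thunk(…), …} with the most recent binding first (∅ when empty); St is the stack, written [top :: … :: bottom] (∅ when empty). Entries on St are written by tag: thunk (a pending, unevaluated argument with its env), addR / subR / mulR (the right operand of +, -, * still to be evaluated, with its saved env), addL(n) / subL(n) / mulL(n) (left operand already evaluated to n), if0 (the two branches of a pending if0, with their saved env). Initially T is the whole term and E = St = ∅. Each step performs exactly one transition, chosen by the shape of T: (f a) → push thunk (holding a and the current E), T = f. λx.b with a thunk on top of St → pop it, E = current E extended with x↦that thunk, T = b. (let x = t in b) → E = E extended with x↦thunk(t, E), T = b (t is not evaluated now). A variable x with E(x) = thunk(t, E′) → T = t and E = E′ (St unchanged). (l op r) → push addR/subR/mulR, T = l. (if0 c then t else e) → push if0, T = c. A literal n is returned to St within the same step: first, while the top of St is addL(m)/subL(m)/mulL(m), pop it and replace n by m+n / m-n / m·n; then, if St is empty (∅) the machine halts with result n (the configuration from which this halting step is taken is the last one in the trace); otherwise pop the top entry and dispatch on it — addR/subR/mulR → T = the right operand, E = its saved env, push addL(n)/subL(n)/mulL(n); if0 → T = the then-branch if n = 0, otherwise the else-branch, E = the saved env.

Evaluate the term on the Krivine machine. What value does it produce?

Answer: -4

Machine steps:
step 0: <T=((λq. ((λx. ((λp. -4) x)) q)) (6 - 0)), E=∅, St=∅>
step 1: <T=(λq. ((λx. ((λp. -4) x)) q)), E=∅, St=[thunk]>
step 2: <T=((λx. ((λp. -4) x)) q), E={q↦thunk((6 - 0), ∅)}, St=∅>
step 3: <T=(λx. ((λp. -4) x)), E={q↦thunk((6 - 0), ∅)}, St=[thunk]>
step 4: <T=((λp. -4) x), E={x↦thunk(q, {q↦thunk((6 - 0), ∅)}), q↦thunk((6 - 0), ∅)}, St=∅>
step 5: <T=(λp. -4), E={x↦thunk(q, {q↦thunk((6 - 0), ∅)}), q↦thunk((6 - 0), ∅)}, St=[thunk]>
step 6: <T=-4, E={p↦thunk(x, {x↦thunk(q, {q↦thunk((6 - 0), ∅)}), q↦thunk((6 - 0), ∅)}), x↦thunk(q, {q↦thunk((6 - 0), ∅)}), q↦thunk((6 - 0), ∅)}, St=∅>
→ final value -4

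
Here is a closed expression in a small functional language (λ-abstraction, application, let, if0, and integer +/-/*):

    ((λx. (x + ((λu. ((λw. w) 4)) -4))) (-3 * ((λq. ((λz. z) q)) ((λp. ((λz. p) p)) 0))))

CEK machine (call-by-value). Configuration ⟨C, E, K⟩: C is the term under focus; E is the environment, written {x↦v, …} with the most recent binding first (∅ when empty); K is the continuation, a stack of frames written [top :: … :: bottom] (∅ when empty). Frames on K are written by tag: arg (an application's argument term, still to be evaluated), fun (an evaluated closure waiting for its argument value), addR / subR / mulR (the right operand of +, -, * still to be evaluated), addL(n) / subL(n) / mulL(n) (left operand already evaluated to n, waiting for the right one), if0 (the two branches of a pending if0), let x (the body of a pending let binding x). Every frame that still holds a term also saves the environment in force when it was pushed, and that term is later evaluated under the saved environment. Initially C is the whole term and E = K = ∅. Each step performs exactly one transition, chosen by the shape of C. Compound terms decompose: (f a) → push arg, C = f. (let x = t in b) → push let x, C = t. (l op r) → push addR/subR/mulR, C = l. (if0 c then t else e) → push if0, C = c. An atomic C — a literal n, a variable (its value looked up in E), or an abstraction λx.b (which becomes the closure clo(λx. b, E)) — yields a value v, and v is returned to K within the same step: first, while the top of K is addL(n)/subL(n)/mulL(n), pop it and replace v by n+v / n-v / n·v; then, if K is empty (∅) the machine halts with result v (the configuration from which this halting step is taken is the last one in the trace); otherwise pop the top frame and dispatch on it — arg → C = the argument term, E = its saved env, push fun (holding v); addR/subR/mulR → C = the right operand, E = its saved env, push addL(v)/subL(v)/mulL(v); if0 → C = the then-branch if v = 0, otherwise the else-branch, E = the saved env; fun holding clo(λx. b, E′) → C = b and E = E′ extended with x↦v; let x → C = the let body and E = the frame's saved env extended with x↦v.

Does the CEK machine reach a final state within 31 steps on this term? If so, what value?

[0] <C=((λx. (x + ((λu. ((λw. w) 4)) -4))) (-3 * ((λq. ((λz. z) q)) ((λp. ((λz. p) p)) 0)))), E=∅, K=∅>
[1] <C=(λx. (x + ((λu. ((λw. w) 4)) -4))), E=∅, K=[arg]>
[2] <C=(-3 * ((λq. ((λz. z) q)) ((λp. ((λz. p) p)) 0))), E=∅, K=[fun]>
[3] <C=-3, E=∅, K=[mulR :: fun]>
[4] <C=((λq. ((λz. z) q)) ((λp. ((λz. p) p)) 0)), E=∅, K=[mulL(-3) :: fun]>
[5] <C=(λq. ((λz. z) q)), E=∅, K=[arg :: mulL(-3) :: fun]>
[6] <C=((λp. ((λz. p) p)) 0), E=∅, K=[fun :: mulL(-3) :: fun]>
[7] <C=(λp. ((λz. p) p)), E=∅, K=[arg :: fun :: mulL(-3) :: fun]>
[8] <C=0, E=∅, K=[fun :: fun :: mulL(-3) :: fun]>
[9] <C=((λz. p) p), E={p↦0}, K=[fun :: mulL(-3) :: fun]>
[10] <C=(λz. p), E={p↦0}, K=[arg :: fun :: mulL(-3) :: fun]>
[11] <C=p, E={p↦0}, K=[fun :: fun :: mulL(-3) :: fun]>
[12] <C=p, E={z↦0, p↦0}, K=[fun :: mulL(-3) :: fun]>
[13] <C=((λz. z) q), E={q↦0}, K=[mulL(-3) :: fun]>
[14] <C=(λz. z), E={q↦0}, K=[arg :: mulL(-3) :: fun]>
[15] <C=q, E={q↦0}, K=[fun :: mulL(-3) :: fun]>
[16] <C=z, E={z↦0, q↦0}, K=[mulL(-3) :: fun]>
[17] <C=(x + ((λu. ((λw. w) 4)) -4)), E={x↦0}, K=∅>
[18] <C=x, E={x↦0}, K=[addR]>
[19] <C=((λu. ((λw. w) 4)) -4), E={x↦0}, K=[addL(0)]>
[20] <C=(λu. ((λw. w) 4)), E={x↦0}, K=[arg :: addL(0)]>
[21] <C=-4, E={x↦0}, K=[fun :: addL(0)]>
[22] <C=((λw. w) 4), E={u↦-4, x↦0}, K=[addL(0)]>
[23] <C=(λw. w), E={u↦-4, x↦0}, K=[arg :: addL(0)]>
[24] <C=4, E={u↦-4, x↦0}, K=[fun :: addL(0)]>
[25] <C=w, E={w↦4, u↦-4, x↦0}, K=[addL(0)]>
→ final value 4

Answer: 4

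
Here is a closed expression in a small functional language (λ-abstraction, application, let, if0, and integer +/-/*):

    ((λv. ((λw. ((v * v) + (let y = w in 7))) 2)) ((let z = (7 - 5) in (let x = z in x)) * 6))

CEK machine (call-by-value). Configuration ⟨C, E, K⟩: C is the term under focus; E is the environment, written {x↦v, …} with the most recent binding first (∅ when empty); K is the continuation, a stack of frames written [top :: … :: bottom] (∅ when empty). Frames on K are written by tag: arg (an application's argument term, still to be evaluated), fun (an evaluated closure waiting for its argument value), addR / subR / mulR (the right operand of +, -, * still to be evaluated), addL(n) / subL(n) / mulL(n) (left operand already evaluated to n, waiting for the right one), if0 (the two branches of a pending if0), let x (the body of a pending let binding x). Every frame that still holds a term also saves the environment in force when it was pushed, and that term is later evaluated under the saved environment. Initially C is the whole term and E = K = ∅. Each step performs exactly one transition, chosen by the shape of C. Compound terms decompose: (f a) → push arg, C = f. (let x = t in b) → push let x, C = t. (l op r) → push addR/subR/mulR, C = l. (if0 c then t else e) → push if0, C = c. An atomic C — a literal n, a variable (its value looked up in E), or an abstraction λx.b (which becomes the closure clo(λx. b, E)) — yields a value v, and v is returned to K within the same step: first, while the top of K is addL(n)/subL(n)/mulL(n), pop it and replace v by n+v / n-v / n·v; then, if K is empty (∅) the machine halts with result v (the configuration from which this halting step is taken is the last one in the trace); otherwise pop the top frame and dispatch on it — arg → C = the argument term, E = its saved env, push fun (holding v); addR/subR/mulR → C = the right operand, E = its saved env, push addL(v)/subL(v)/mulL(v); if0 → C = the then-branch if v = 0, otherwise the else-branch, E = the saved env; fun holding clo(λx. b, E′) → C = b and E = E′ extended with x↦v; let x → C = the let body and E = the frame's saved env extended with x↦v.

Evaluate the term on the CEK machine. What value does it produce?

t=0: ⟨C=((λv. ((λw. ((v * v) + (let y = w in 7))) 2)) ((let z = (7 - 5) in (let x = z in x)) * 6)); E=∅; K=∅⟩
t=1: ⟨C=(λv. ((λw. ((v * v) + (let y = w in 7))) 2)); E=∅; K=[arg]⟩
t=2: ⟨C=((let z = (7 - 5) in (let x = z in x)) * 6); E=∅; K=[fun]⟩
t=3: ⟨C=(let z = (7 - 5) in (let x = z in x)); E=∅; K=[mulR :: fun]⟩
t=4: ⟨C=(7 - 5); E=∅; K=[let z :: mulR :: fun]⟩
t=5: ⟨C=7; E=∅; K=[subR :: let z :: mulR :: fun]⟩
t=6: ⟨C=5; E=∅; K=[subL(7) :: let z :: mulR :: fun]⟩
t=7: ⟨C=(let x = z in x); E={z↦2}; K=[mulR :: fun]⟩
t=8: ⟨C=z; E={z↦2}; K=[let x :: mulR :: fun]⟩
t=9: ⟨C=x; E={x↦2, z↦2}; K=[mulR :: fun]⟩
t=10: ⟨C=6; E=∅; K=[mulL(2) :: fun]⟩
t=11: ⟨C=((λw. ((v * v) + (let y = w in 7))) 2); E={v↦12}; K=∅⟩
t=12: ⟨C=(λw. ((v * v) + (let y = w in 7))); E={v↦12}; K=[arg]⟩
t=13: ⟨C=2; E={v↦12}; K=[fun]⟩
t=14: ⟨C=((v * v) + (let y = w in 7)); E={w↦2, v↦12}; K=∅⟩
t=15: ⟨C=(v * v); E={w↦2, v↦12}; K=[addR]⟩
t=16: ⟨C=v; E={w↦2, v↦12}; K=[mulR :: addR]⟩
t=17: ⟨C=v; E={w↦2, v↦12}; K=[mulL(12) :: addR]⟩
t=18: ⟨C=(let y = w in 7); E={w↦2, v↦12}; K=[addL(144)]⟩
t=19: ⟨C=w; E={w↦2, v↦12}; K=[let y :: addL(144)]⟩
t=20: ⟨C=7; E={y↦2, w↦2, v↦12}; K=[addL(144)]⟩
→ final value 151

Answer: 151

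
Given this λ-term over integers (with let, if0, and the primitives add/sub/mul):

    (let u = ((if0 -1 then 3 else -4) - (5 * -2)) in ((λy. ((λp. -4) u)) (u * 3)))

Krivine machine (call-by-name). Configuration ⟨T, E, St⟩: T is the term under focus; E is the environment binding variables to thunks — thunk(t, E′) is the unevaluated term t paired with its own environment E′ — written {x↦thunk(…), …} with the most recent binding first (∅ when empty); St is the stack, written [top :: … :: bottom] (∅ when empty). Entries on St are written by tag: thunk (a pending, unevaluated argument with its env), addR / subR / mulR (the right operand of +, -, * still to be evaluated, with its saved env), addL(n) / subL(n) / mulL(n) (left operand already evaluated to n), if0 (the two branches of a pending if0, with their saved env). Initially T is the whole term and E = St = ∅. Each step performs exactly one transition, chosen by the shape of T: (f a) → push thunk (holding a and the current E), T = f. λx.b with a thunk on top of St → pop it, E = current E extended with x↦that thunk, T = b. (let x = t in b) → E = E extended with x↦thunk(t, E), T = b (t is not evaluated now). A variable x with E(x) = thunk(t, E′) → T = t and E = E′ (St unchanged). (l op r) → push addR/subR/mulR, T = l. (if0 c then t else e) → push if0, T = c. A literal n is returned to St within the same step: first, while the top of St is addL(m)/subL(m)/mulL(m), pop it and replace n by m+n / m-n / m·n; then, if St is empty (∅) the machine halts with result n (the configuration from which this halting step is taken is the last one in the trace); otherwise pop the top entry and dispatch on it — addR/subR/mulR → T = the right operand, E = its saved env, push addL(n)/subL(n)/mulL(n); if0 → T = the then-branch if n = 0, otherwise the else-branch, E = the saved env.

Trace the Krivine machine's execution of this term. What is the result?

Answer: -4

Execution trace:
t=0: <T=(let u = ((if0 -1 then 3 else -4) - (5 * -2)) in ((λy. ((λp. -4) u)) (u * 3))), E=∅, St=∅>
t=1: <T=((λy. ((λp. -4) u)) (u * 3)), E={u↦thunk(((if0 -1 then 3 else -4) - (5 * -2)), ∅)}, St=∅>
t=2: <T=(λy. ((λp. -4) u)), E={u↦thunk(((if0 -1 then 3 else -4) - (5 * -2)), ∅)}, St=[thunk]>
t=3: <T=((λp. -4) u), E={y↦thunk((u * 3), {u↦thunk(((if0 -1 then 3 else -4) - (5 * -2)), ∅)}), u↦thunk(((if0 -1 then 3 else -4) - (5 * -2)), ∅)}, St=∅>
t=4: <T=(λp. -4), E={y↦thunk((u * 3), {u↦thunk(((if0 -1 then 3 else -4) - (5 * -2)), ∅)}), u↦thunk(((if0 -1 then 3 else -4) - (5 * -2)), ∅)}, St=[thunk]>
t=5: <T=-4, E={p↦thunk(u, {y↦thunk((u * 3), {u↦thunk(((if0 -1 then 3 else -4) - (5 * -2)), ∅)}), u↦thunk(((if0 -1 then 3 else -4) - (5 * -2)), ∅)}), y↦thunk((u * 3), {u↦thunk(((if0 -1 then 3 else -4) - (5 * -2)), ∅)}), u↦thunk(((if0 -1 then 3 else -4) - (5 * -2)), ∅)}, St=∅>
→ final value -4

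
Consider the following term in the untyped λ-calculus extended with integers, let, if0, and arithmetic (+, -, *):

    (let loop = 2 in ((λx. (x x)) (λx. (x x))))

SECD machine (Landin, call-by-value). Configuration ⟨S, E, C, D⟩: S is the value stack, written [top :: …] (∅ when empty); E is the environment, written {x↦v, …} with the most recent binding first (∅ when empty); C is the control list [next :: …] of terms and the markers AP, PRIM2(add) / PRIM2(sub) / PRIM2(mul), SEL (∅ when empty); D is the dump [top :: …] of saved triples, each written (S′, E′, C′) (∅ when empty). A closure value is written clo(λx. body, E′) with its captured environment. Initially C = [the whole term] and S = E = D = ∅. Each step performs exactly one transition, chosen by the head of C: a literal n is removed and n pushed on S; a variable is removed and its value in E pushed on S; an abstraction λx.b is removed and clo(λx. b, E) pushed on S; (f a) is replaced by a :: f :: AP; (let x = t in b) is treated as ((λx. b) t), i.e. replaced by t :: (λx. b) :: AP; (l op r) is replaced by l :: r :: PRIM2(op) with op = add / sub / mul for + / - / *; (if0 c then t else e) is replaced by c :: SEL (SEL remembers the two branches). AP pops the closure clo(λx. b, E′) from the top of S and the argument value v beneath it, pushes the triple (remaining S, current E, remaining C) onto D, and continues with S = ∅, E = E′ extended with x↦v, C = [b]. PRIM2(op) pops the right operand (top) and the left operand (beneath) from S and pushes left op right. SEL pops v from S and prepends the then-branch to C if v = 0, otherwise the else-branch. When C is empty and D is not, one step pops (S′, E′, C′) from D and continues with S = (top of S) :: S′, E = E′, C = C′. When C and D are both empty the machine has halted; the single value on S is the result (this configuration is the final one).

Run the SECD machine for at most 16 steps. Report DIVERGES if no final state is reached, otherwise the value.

step 0: [S=∅ | E=∅ | C=[(let loop = 2 in ((λx. (x x)) (λx. (x x))))] | D=∅]
step 1: [S=∅ | E=∅ | C=[2 :: (λloop. ((λx. (x x)) (λx. (x x)))) :: AP] | D=∅]
step 2: [S=[2] | E=∅ | C=[(λloop. ((λx. (x x)) (λx. (x x)))) :: AP] | D=∅]
step 3: [S=[clo(λloop. ((λx. (x x)) (λx. (x x))), ∅) :: 2] | E=∅ | C=[AP] | D=∅]
step 4: [S=∅ | E={loop↦2} | C=[((λx. (x x)) (λx. (x x)))] | D=[(∅, ∅, ∅)]]
step 5: [S=∅ | E={loop↦2} | C=[(λx. (x x)) :: (λx. (x x)) :: AP] | D=[(∅, ∅, ∅)]]
step 6: [S=[clo(λx. (x x), {loop↦2})] | E={loop↦2} | C=[(λx. (x x)) :: AP] | D=[(∅, ∅, ∅)]]
step 7: [S=[clo(λx. (x x), {loop↦2}) :: clo(λx. (x x), {loop↦2})] | E={loop↦2} | C=[AP] | D=[(∅, ∅, ∅)]]
step 8: [S=∅ | E={x↦clo(λx. (x x), {loop↦2}), loop↦2} | C=[(x x)] | D=[(∅, {loop↦2}, ∅) :: (∅, ∅, ∅)]]
step 9: [S=∅ | E={x↦clo(λx. (x x), {loop↦2}), loop↦2} | C=[x :: x :: AP] | D=[(∅, {loop↦2}, ∅) :: (∅, ∅, ∅)]]
step 10: [S=[clo(λx. (x x), {loop↦2})] | E={x↦clo(λx. (x x), {loop↦2}), loop↦2} | C=[x :: AP] | D=[(∅, {loop↦2}, ∅) :: (∅, ∅, ∅)]]
step 11: [S=[clo(λx. (x x), {loop↦2}) :: clo(λx. (x x), {loop↦2})] | E={x↦clo(λx. (x x), {loop↦2}), loop↦2} | C=[AP] | D=[(∅, {loop↦2}, ∅) :: (∅, ∅, ∅)]]
step 12: [S=∅ | E={x↦clo(λx. (x x), {loop↦2}), loop↦2} | C=[(x x)] | D=[(∅, {x↦clo(λx. (x x), {loop↦2}), loop↦2}, ∅) :: (∅, {loop↦2}, ∅) :: (∅, ∅, ∅)]]
step 13: [S=∅ | E={x↦clo(λx. (x x), {loop↦2}), loop↦2} | C=[x :: x :: AP] | D=[(∅, {x↦clo(λx. (x x), {loop↦2}), loop↦2}, ∅) :: (∅, {loop↦2}, ∅) :: (∅, ∅, ∅)]]
step 14: [S=[clo(λx. (x x), {loop↦2})] | E={x↦clo(λx. (x x), {loop↦2}), loop↦2} | C=[x :: AP] | D=[(∅, {x↦clo(λx. (x x), {loop↦2}), loop↦2}, ∅) :: (∅, {loop↦2}, ∅) :: (∅, ∅, ∅)]]
step 15: [S=[clo(λx. (x x), {loop↦2}) :: clo(λx. (x x), {loop↦2})] | E={x↦clo(λx. (x x), {loop↦2}), loop↦2} | C=[AP] | D=[(∅, {x↦clo(λx. (x x), {loop↦2}), loop↦2}, ∅) :: (∅, {loop↦2}, ∅) :: (∅, ∅, ∅)]]
step 16: [S=∅ | E={x↦clo(λx. (x x), {loop↦2}), loop↦2} | C=[(x x)] | D=[(∅, {x↦clo(λx. (x x), {loop↦2}), loop↦2}, ∅) :: (∅, {x↦clo(λx. (x x), {loop↦2}), loop↦2}, ∅) :: (∅, {loop↦2}, ∅) :: (∅, ∅, ∅)]]
→ 16 transitions taken and the configuration is still not final: no result within 16 steps

Answer: DIVERGES (no final state within 16 steps)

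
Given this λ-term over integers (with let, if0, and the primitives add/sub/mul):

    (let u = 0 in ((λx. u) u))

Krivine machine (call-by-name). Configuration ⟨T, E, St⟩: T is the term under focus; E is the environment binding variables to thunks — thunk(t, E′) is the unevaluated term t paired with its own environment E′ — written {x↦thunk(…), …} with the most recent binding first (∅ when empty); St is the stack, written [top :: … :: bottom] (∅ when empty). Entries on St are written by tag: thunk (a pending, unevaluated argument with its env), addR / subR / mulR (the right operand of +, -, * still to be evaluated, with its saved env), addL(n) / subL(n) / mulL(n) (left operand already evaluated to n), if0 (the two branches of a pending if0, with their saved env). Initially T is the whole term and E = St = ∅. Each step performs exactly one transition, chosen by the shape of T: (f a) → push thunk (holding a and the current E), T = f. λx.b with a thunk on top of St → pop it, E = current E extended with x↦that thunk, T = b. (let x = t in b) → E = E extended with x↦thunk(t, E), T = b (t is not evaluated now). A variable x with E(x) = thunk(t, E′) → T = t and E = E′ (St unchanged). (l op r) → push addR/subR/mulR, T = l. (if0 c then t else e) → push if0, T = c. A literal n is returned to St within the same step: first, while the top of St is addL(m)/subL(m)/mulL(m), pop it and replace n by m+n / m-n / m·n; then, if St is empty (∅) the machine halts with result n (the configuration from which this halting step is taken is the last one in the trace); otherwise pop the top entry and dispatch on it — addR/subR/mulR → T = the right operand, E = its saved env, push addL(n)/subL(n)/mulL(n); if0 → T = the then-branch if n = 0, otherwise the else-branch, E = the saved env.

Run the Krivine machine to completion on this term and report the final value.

t=0: [T=(let u = 0 in ((λx. u) u)) | E=∅ | St=∅]
t=1: [T=((λx. u) u) | E={u↦thunk(0, ∅)} | St=∅]
t=2: [T=(λx. u) | E={u↦thunk(0, ∅)} | St=[thunk]]
t=3: [T=u | E={x↦thunk(u, {u↦thunk(0, ∅)}), u↦thunk(0, ∅)} | St=∅]
t=4: [T=0 | E=∅ | St=∅]
→ final value 0

Answer: 0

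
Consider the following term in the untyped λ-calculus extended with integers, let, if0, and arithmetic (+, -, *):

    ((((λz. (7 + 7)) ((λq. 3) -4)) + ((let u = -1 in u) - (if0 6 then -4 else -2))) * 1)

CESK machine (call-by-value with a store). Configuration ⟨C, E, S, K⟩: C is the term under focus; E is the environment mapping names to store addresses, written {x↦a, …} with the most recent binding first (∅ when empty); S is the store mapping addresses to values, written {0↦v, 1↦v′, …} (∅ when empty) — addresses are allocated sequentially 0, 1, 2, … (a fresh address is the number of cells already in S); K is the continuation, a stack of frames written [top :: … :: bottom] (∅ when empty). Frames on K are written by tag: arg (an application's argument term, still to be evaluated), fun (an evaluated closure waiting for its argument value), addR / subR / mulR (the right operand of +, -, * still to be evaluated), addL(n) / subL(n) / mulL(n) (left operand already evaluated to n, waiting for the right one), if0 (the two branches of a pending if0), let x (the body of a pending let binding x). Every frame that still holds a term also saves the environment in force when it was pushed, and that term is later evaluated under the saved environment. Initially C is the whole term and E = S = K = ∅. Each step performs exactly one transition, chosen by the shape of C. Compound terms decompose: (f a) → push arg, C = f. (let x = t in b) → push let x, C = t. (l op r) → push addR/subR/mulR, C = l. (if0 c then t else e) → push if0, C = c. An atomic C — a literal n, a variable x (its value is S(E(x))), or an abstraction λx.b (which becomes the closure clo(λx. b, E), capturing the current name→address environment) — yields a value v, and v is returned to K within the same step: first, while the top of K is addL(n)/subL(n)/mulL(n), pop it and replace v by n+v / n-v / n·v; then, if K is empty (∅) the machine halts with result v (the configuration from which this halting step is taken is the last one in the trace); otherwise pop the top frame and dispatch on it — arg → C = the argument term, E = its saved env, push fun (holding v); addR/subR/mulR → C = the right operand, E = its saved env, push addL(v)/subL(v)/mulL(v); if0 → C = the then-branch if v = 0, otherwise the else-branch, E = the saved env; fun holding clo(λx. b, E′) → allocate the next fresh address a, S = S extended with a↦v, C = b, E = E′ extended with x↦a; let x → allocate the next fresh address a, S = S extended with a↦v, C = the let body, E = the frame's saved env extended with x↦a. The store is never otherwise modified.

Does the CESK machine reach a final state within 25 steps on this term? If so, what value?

Answer: 15

Execution trace:
0. [C=((((λz. (7 + 7)) ((λq. 3) -4)) + ((let u = -1 in u) - (if0 6 then -4 else -2))) * 1) | E=∅ | S=∅ | K=∅]
1. [C=(((λz. (7 + 7)) ((λq. 3) -4)) + ((let u = -1 in u) - (if0 6 then -4 else -2))) | E=∅ | S=∅ | K=[mulR]]
2. [C=((λz. (7 + 7)) ((λq. 3) -4)) | E=∅ | S=∅ | K=[addR :: mulR]]
3. [C=(λz. (7 + 7)) | E=∅ | S=∅ | K=[arg :: addR :: mulR]]
4. [C=((λq. 3) -4) | E=∅ | S=∅ | K=[fun :: addR :: mulR]]
5. [C=(λq. 3) | E=∅ | S=∅ | K=[arg :: fun :: addR :: mulR]]
6. [C=-4 | E=∅ | S=∅ | K=[fun :: fun :: addR :: mulR]]
7. [C=3 | E={q↦0} | S={0↦-4} | K=[fun :: addR :: mulR]]
8. [C=(7 + 7) | E={z↦1} | S={0↦-4, 1↦3} | K=[addR :: mulR]]
9. [C=7 | E={z↦1} | S={0↦-4, 1↦3} | K=[addR :: addR :: mulR]]
10. [C=7 | E={z↦1} | S={0↦-4, 1↦3} | K=[addL(7) :: addR :: mulR]]
11. [C=((let u = -1 in u) - (if0 6 then -4 else -2)) | E=∅ | S={0↦-4, 1↦3} | K=[addL(14) :: mulR]]
12. [C=(let u = -1 in u) | E=∅ | S={0↦-4, 1↦3} | K=[subR :: addL(14) :: mulR]]
13. [C=-1 | E=∅ | S={0↦-4, 1↦3} | K=[let u :: subR :: addL(14) :: mulR]]
14. [C=u | E={u↦2} | S={0↦-4, 1↦3, 2↦-1} | K=[subR :: addL(14) :: mulR]]
15. [C=(if0 6 then -4 else -2) | E=∅ | S={0↦-4, 1↦3, 2↦-1} | K=[subL(-1) :: addL(14) :: mulR]]
16. [C=6 | E=∅ | S={0↦-4, 1↦3, 2↦-1} | K=[if0 :: subL(-1) :: addL(14) :: mulR]]
17. [C=-2 | E=∅ | S={0↦-4, 1↦3, 2↦-1} | K=[subL(-1) :: addL(14) :: mulR]]
18. [C=1 | E=∅ | S={0↦-4, 1↦3, 2↦-1} | K=[mulL(15)]]
→ final value 15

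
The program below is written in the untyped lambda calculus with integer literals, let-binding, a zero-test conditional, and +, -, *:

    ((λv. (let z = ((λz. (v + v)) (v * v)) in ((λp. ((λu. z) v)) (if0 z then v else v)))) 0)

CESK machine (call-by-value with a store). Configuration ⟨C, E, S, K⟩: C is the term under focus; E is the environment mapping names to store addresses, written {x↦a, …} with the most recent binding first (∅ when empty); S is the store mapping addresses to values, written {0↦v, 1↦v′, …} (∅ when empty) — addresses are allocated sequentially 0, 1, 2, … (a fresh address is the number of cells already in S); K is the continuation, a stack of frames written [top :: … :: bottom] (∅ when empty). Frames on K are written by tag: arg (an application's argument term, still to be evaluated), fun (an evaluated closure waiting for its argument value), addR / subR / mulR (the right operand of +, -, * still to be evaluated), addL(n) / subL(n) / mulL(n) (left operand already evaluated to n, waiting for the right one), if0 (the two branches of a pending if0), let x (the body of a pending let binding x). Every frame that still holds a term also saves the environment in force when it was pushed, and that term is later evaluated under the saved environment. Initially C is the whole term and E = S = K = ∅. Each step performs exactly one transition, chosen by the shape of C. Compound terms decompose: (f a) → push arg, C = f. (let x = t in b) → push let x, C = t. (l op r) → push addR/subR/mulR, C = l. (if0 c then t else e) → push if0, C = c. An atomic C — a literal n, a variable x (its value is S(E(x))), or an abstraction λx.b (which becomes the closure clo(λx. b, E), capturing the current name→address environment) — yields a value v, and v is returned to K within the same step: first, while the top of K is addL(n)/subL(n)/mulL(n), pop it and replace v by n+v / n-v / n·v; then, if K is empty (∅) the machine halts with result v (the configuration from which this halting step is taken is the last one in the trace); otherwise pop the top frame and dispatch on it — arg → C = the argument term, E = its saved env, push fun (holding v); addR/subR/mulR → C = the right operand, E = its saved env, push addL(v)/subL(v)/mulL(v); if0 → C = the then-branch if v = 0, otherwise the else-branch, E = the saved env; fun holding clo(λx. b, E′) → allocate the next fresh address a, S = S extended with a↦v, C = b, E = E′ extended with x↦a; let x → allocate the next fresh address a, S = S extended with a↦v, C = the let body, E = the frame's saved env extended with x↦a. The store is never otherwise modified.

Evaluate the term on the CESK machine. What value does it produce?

Answer: 0

Execution trace:
0. ⟨C=((λv. (let z = ((λz. (v + v)) (v * v)) in ((λp. ((λu. z) v)) (if0 z then v else v)))) 0); E=∅; S=∅; K=∅⟩
1. ⟨C=(λv. (let z = ((λz. (v + v)) (v * v)) in ((λp. ((λu. z) v)) (if0 z then v else v)))); E=∅; S=∅; K=[arg]⟩
2. ⟨C=0; E=∅; S=∅; K=[fun]⟩
3. ⟨C=(let z = ((λz. (v + v)) (v * v)) in ((λp. ((λu. z) v)) (if0 z then v else v))); E={v↦0}; S={0↦0}; K=∅⟩
4. ⟨C=((λz. (v + v)) (v * v)); E={v↦0}; S={0↦0}; K=[let z]⟩
5. ⟨C=(λz. (v + v)); E={v↦0}; S={0↦0}; K=[arg :: let z]⟩
6. ⟨C=(v * v); E={v↦0}; S={0↦0}; K=[fun :: let z]⟩
7. ⟨C=v; E={v↦0}; S={0↦0}; K=[mulR :: fun :: let z]⟩
8. ⟨C=v; E={v↦0}; S={0↦0}; K=[mulL(0) :: fun :: let z]⟩
9. ⟨C=(v + v); E={z↦1, v↦0}; S={0↦0, 1↦0}; K=[let z]⟩
10. ⟨C=v; E={z↦1, v↦0}; S={0↦0, 1↦0}; K=[addR :: let z]⟩
11. ⟨C=v; E={z↦1, v↦0}; S={0↦0, 1↦0}; K=[addL(0) :: let z]⟩
12. ⟨C=((λp. ((λu. z) v)) (if0 z then v else v)); E={z↦2, v↦0}; S={0↦0, 1↦0, 2↦0}; K=∅⟩
13. ⟨C=(λp. ((λu. z) v)); E={z↦2, v↦0}; S={0↦0, 1↦0, 2↦0}; K=[arg]⟩
14. ⟨C=(if0 z then v else v); E={z↦2, v↦0}; S={0↦0, 1↦0, 2↦0}; K=[fun]⟩
15. ⟨C=z; E={z↦2, v↦0}; S={0↦0, 1↦0, 2↦0}; K=[if0 :: fun]⟩
16. ⟨C=v; E={z↦2, v↦0}; S={0↦0, 1↦0, 2↦0}; K=[fun]⟩
17. ⟨C=((λu. z) v); E={p↦3, z↦2, v↦0}; S={0↦0, 1↦0, 2↦0, 3↦0}; K=∅⟩
18. ⟨C=(λu. z); E={p↦3, z↦2, v↦0}; S={0↦0, 1↦0, 2↦0, 3↦0}; K=[arg]⟩
19. ⟨C=v; E={p↦3, z↦2, v↦0}; S={0↦0, 1↦0, 2↦0, 3↦0}; K=[fun]⟩
20. ⟨C=z; E={u↦4, p↦3, z↦2, v↦0}; S={0↦0, 1↦0, 2↦0, 3↦0, 4↦0}; K=∅⟩
→ final value 0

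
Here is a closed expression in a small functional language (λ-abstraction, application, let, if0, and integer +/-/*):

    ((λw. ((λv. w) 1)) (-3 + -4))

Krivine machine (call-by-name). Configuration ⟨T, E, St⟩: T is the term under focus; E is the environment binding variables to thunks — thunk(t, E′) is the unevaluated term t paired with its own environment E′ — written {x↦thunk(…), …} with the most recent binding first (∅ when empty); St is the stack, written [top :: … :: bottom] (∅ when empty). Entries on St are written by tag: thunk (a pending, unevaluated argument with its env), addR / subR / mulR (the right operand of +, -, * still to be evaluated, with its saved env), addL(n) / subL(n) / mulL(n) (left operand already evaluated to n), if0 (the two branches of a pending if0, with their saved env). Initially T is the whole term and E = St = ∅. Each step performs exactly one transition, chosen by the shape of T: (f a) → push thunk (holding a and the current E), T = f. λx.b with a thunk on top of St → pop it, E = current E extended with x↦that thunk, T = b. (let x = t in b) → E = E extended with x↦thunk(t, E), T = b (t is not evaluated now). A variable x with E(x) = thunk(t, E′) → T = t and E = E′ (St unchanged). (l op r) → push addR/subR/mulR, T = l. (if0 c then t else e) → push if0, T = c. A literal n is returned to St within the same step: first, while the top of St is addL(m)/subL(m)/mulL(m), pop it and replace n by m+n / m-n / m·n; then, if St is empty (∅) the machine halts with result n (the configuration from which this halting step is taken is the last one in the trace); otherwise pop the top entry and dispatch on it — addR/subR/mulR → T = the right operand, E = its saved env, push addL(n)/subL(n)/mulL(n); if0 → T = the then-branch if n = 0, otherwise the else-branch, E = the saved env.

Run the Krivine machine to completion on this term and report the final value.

Answer: -7

Machine steps:
0. [T=((λw. ((λv. w) 1)) (-3 + -4)) | E=∅ | St=∅]
1. [T=(λw. ((λv. w) 1)) | E=∅ | St=[thunk]]
2. [T=((λv. w) 1) | E={w↦thunk((-3 + -4), ∅)} | St=∅]
3. [T=(λv. w) | E={w↦thunk((-3 + -4), ∅)} | St=[thunk]]
4. [T=w | E={v↦thunk(1, {w↦thunk((-3 + -4), ∅)}), w↦thunk((-3 + -4), ∅)} | St=∅]
5. [T=(-3 + -4) | E=∅ | St=∅]
6. [T=-3 | E=∅ | St=[addR]]
7. [T=-4 | E=∅ | St=[addL(-3)]]
→ final value -7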